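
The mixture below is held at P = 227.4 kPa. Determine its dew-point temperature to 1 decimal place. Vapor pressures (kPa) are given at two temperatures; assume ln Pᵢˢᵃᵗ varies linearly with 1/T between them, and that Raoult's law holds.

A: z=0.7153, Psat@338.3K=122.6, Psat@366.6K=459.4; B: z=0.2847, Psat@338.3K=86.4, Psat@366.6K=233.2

Dew-point temperature: Σzᵢ·P/Pᵢˢᵃᵗ(T) = 1. Interpolate ln Pᵢˢᵃᵗ = aᵢ + bᵢ/T.
  T = 338.3 K: ΣzᵢP/Pᵢˢᵃᵗ = 2.0761
  T = 366.6 K: ΣzᵢP/Pᵢˢᵃᵗ = 0.6317
  T = 352.5 K: ΣzᵢP/Pᵢˢᵃᵗ = 1.1122
  T = 359.6 K: ΣzᵢP/Pᵢˢᵃᵗ = 0.8313
  T = 356.1 K: ΣzᵢP/Pᵢˢᵃᵗ = 0.9580
  T = 354.3 K: ΣzᵢP/Pᵢˢᵃᵗ = 1.0318
Interpolating between 354.3 K and 356.1 K gives T ≈ 355.1 K.

T = 355.1 K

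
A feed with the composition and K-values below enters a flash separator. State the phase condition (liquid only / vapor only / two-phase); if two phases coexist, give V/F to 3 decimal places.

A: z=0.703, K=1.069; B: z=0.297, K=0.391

ΣzᵢKᵢ = 0.868; Σzᵢ/Kᵢ = 1.417.
Since ΣzᵢKᵢ < 1 the mixture is below its bubble point — single liquid phase.

liquid only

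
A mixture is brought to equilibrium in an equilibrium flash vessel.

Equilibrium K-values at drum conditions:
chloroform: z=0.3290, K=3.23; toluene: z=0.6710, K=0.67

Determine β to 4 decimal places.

β = 0.6961

Newton–Raphson from β = 0.5:
  β = 0.5000: g = 0.08170, g' = -0.4706 → β = 0.6736
  β = 0.6736: g = 0.00849, g' = -0.3821 → β = 0.6958
  β = 0.6958: g = 0.00009, g' = -0.3744 → β = 0.6961
Converged at β = 0.6961.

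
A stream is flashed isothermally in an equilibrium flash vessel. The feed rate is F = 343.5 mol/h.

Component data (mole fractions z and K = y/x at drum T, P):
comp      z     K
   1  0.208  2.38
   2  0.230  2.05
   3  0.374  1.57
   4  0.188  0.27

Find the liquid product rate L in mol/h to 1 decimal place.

L = 36.7 mol/h

Iterate (Newton) starting at β = 0.67:
  β = 0.670: g = 0.1766, g' = -0.642 → β = 0.945
  β = 0.945: g = -0.0583, g' = -1.232 → β = 0.898
  β = 0.898: g = -0.0047, g' = -1.043 → β = 0.893
Converged at β = 0.893.
Then V = β·F = 0.8932·343.5 = 306.8 mol/h and L = F − V = 36.7 mol/h.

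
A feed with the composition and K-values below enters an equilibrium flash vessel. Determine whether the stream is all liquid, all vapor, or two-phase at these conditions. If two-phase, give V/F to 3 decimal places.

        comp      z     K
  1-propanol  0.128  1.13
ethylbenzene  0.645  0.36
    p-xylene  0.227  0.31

all liquid

ΣzᵢKᵢ = 0.447; Σzᵢ/Kᵢ = 2.637.
Since ΣzᵢKᵢ < 1 the mixture is below its bubble point — single liquid phase.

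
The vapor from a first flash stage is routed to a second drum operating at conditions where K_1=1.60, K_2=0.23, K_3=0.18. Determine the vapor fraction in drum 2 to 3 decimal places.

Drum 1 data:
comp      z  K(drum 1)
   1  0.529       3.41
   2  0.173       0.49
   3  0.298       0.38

Drum 1:
Newton–Raphson from ψ₁ = 0.5:
  ψ₁ = 0.500: g = 0.1920, g' = -0.954 → ψ₁ = 0.701
  ψ₁ = 0.701: g = 0.0096, g' = -0.892 → ψ₁ = 0.712
Converged at ψ₁ = 0.712.
Drum-1 compositions:
  1: x = 0.195, y = 0.664
  2: x = 0.272, y = 0.133
  3: x = 0.534, y = 0.203
Drum-2 feed = drum-1 vapor: z₂ = (0.6641, 0.1331, 0.2028).
Drum 2:
Material balance + equilibrium reduce to Σ zᵢ(Kᵢ−1)/(1+ψ₂(Kᵢ−1)) = 0.
Feasibility: ΣzᵢKᵢ = 1.130, Σzᵢ/Kᵢ = 2.120 — both > 1, two phases present.
Newton–Raphson from ψ₂ = 0.5:
  ψ₂ = 0.500: g = -0.1419, g' = -0.742 → ψ₂ = 0.309
  ψ₂ = 0.309: g = -0.0208, g' = -0.550 → ψ₂ = 0.271
  ψ₂ = 0.271: g = -0.0004, g' = -0.528 → ψ₂ = 0.270
Converged at ψ₂ = 0.270.
  1: x = 0.572, y = 0.914
  2: x = 0.168, y = 0.039
  3: x = 0.260, y = 0.047

V/F (drum 2) = 0.270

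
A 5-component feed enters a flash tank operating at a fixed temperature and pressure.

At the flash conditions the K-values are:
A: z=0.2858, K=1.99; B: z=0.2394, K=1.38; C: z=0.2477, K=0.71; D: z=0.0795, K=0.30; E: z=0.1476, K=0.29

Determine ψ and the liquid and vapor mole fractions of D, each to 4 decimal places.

ψ = 0.3434, x_D = 0.1047, y_D = 0.0314

Let ψ = V/F and solve Σ zᵢ(Kᵢ−1)/(1+ψ(Kᵢ−1)) = 0.
Feasibility: ΣzᵢKᵢ = 1.1416, Σzᵢ/Kᵢ = 1.4399 — both > 1, two phases present.
Iterate (Newton) starting at ψ = 0.5:
  ψ = 0.5000: g = -0.06640, g' = -0.4493 → ψ = 0.3522
  ψ = 0.3522: g = -0.00358, g' = -0.4076 → ψ = 0.3434
Converged at ψ = 0.3434.
Compositions from xᵢ = zᵢ/(1+ψ(Kᵢ−1)), yᵢ = Kᵢxᵢ:
  A: x = 0.2133, y = 0.4244
  B: x = 0.2118, y = 0.2922
  C: x = 0.2751, y = 0.1953
  D: x = 0.1047, y = 0.0314
  E: x = 0.1952, y = 0.0566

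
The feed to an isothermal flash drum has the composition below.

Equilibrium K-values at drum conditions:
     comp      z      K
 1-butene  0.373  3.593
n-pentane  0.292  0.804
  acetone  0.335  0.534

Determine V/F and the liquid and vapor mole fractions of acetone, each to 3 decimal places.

V/F = 0.795, x_acetone = 0.532, y_acetone = 0.284

Material balance + equilibrium reduce to Σ zᵢ(Kᵢ−1)/(1+V/F(Kᵢ−1)) = 0.
g(0) = ΣzᵢKᵢ − 1 = 0.754 and g(1) = 1 − Σzᵢ/Kᵢ = -0.094, so a root lies in (0, 1).
Newton iteration, V/F⁰ = 0.5:
  V/F = 0.500: g = 0.1542, g' = -0.613 → V/F = 0.752
  V/F = 0.752: g = 0.0206, g' = -0.476 → V/F = 0.795
Converged at V/F = 0.795.
Compositions from xᵢ = zᵢ/(1+V/F(Kᵢ−1)), yᵢ = Kᵢxᵢ:
  1-butene: x = 0.122, y = 0.438
  n-pentane: x = 0.346, y = 0.278
  acetone: x = 0.532, y = 0.284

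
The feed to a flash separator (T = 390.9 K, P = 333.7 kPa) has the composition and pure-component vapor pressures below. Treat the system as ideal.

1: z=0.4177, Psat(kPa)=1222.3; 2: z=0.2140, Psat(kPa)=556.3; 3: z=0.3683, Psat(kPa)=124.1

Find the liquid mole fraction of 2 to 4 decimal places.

x_2 = 0.1406

Raoult's law: Kᵢ = Pᵢˢᵃᵗ/P = Pᵢˢᵃᵗ/333.7.
  K_1 = 1222.3/333.7 = 3.662871, K_2 = 556.3/333.7 = 1.667066, K_3 = 124.1/333.7 = 0.371891
Material balance + equilibrium reduce to Σ zᵢ(Kᵢ−1)/(1+V/F(Kᵢ−1)) = 0.
Check two-phase: ΣzᵢKᵢ = 2.0237 > 1 and Σzᵢ/Kᵢ = 1.2327 > 1, so g(0) = 1.0237 > 0 and g(1) = -0.2327 < 0.
Newton iteration, V/F⁰ = 0.5:
  V/F = 0.5000: g = 0.24688, g' = -0.9073 → V/F = 0.7721
  V/F = 0.7721: g = 0.00902, g' = -0.9064 → V/F = 0.7821
  V/F = 0.7821: g = -0.00004, g' = -0.9142 → V/F = 0.7820
Converged at V/F = 0.7820.
Compositions from xᵢ = zᵢ/(1+V/F(Kᵢ−1)), yᵢ = Kᵢxᵢ:
  1: x = 0.1355, y = 0.4964
  2: x = 0.1406, y = 0.2344
  3: x = 0.7239, y = 0.2692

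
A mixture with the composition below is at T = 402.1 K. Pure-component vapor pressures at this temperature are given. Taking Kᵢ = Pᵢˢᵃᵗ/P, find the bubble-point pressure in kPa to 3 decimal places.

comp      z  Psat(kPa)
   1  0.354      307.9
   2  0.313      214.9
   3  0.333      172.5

Pbub = 233.703 kPa

At the bubble point ψ → 0, so ΣzᵢKᵢ = 1 with Kᵢ = Pᵢˢᵃᵗ/P ⇒ P = ΣzᵢPᵢˢᵃᵗ.
P = 0.354·307.9 + 0.313·214.9 + 0.333·172.5 = 233.703 kPa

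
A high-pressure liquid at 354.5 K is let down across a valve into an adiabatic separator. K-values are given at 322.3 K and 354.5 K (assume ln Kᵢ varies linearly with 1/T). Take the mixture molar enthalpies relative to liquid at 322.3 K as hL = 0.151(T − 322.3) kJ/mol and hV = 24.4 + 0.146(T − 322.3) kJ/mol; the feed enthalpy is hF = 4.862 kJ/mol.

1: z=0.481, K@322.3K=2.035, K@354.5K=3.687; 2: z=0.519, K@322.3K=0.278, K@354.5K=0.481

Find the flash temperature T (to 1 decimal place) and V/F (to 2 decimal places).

T = 323.4 K, V/F = 0.19

Adiabatic flash: solve Rachford–Rice at each trial T, then check hF = ψ·hV(T) + (1−ψ)·hL(T).
  T = 322.3 K: K = (2.035, 0.278), RR gives ψ = 0.165, H_out = 4.020 kJ/mol
  T = 354.5 K: K = (3.687, 0.481), RR gives ψ = 0.734, H_out = 22.645 kJ/mol
  T = 338.4 K: K = (2.778, 0.370), RR gives ψ = 0.472, H_out = 13.915 kJ/mol
  T = 330.4 K: K = (2.389, 0.322), RR gives ψ = 0.336, H_out = 9.412 kJ/mol
  T = 326.4 K: K = (2.209, 0.300), RR gives ψ = 0.258, H_out = 6.906 kJ/mol
  T = 324.4 K: K = (2.123, 0.289), RR gives ψ = 0.214, H_out = 5.547 kJ/mol
  T = 323.4 K: K = (2.081, 0.284), RR gives ψ = 0.191, H_out = 4.834 kJ/mol
Linear interpolation between T = 323.4 (H_out = 4.834) and T = 324.4 (H_out = 5.547) on hF = 4.862 gives T ≈ 323.4 K, at which ψ = 0.19.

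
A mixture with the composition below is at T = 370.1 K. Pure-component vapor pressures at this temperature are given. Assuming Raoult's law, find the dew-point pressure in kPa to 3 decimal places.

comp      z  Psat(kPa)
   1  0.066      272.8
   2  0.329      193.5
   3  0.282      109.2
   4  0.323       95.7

At the dew point ψ → 1, so Σzᵢ/Kᵢ = 1 with Kᵢ = Pᵢˢᵃᵗ/P ⇒ 1/P = Σzᵢ/Pᵢˢᵃᵗ.
1/P = 0.066/272.8 + 0.329/193.5 + 0.282/109.2 + 0.323/95.7 = 0.007900 ⇒ P = 126.586 kPa

Pdew = 126.586 kPa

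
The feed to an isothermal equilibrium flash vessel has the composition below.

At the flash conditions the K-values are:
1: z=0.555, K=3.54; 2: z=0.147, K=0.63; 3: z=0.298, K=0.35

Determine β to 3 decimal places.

β = 0.784

Material balance + equilibrium reduce to Σ zᵢ(Kᵢ−1)/(1+β(Kᵢ−1)) = 0.
Feasibility: ΣzᵢKᵢ = 2.162, Σzᵢ/Kᵢ = 1.242 — both > 1, two phases present.
Iterate (Newton) starting at β = 0.5:
  β = 0.500: g = 0.2673, g' = -1.002 → β = 0.767
  β = 0.767: g = 0.0160, g' = -0.952 → β = 0.784
Converged at β = 0.784.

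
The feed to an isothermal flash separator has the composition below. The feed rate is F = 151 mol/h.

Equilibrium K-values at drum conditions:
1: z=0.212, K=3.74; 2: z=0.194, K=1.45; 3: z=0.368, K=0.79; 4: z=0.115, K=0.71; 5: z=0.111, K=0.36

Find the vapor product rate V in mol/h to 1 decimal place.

Let ψ = V/F and solve Σ zᵢ(Kᵢ−1)/(1+ψ(Kᵢ−1)) = 0.
Check two-phase: ΣzᵢKᵢ = 1.487 > 1 and Σzᵢ/Kᵢ = 1.127 > 1, so g(0) = 0.487 > 0 and g(1) = -0.127 < 0.
Iterate (Newton) starting at ψ = 0.5:
  ψ = 0.500: g = 0.0865, g' = -0.441 → ψ = 0.696
  ψ = 0.696: g = 0.0059, g' = -0.396 → ψ = 0.711
Converged at ψ = 0.711.
Then V = ψ·F = 0.7109·151 = 107.3 mol/h and L = F − V = 43.7 mol/h.

V = 107.3 mol/h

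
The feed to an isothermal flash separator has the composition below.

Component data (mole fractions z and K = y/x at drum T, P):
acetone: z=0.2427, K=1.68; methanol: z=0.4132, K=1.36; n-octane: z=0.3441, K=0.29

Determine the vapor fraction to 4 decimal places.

ψ = 0.1981

Let ψ = V/F and solve Σ zᵢ(Kᵢ−1)/(1+ψ(Kᵢ−1)) = 0.
Check two-phase: ΣzᵢKᵢ = 1.0695 > 1 and Σzᵢ/Kᵢ = 1.6348 > 1, so g(0) = 0.0695 > 0 and g(1) = -0.6348 < 0.
Iterate (Newton) starting at ψ = 0.5:
  ψ = 0.5000: g = -0.12955, g' = -0.5179 → ψ = 0.2498
  ψ = 0.2498: g = -0.01945, g' = -0.3834 → ψ = 0.1991
  ψ = 0.1991: g = -0.00038, g' = -0.3690 → ψ = 0.1981
Converged at ψ = 0.1981.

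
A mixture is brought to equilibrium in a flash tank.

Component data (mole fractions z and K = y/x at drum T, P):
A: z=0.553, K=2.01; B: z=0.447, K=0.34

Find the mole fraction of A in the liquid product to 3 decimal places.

x_A = 0.395

Rachford–Rice: g(V/F) = Σ zᵢ(Kᵢ−1)/(1+V/F(Kᵢ−1)) = 0.
Feasibility: ΣzᵢKᵢ = 1.264, Σzᵢ/Kᵢ = 1.590 — both > 1, two phases present.
Newton iteration, V/F⁰ = 0.63:
  V/F = 0.630: g = -0.1637, g' = -0.781 → V/F = 0.421
  V/F = 0.421: g = -0.0163, g' = -0.651 → V/F = 0.395
Converged at V/F = 0.395.
Compositions from xᵢ = zᵢ/(1+V/F(Kᵢ−1)), yᵢ = Kᵢxᵢ:
  A: x = 0.395, y = 0.794
  B: x = 0.605, y = 0.206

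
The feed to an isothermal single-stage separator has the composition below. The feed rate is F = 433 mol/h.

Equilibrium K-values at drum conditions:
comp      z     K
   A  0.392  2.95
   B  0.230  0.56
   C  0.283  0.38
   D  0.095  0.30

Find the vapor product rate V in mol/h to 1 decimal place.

V = 163.2 mol/h

Material balance + equilibrium reduce to Σ zᵢ(Kᵢ−1)/(1+V/F(Kᵢ−1)) = 0.
Check two-phase: ΣzᵢKᵢ = 1.421 > 1 and Σzᵢ/Kᵢ = 1.605 > 1, so g(0) = 0.421 > 0 and g(1) = -0.605 < 0.
Newton–Raphson from V/F = 0.5:
  V/F = 0.500: g = -0.0993, g' = -0.794 → V/F = 0.375
  V/F = 0.375: g = 0.0016, g' = -0.831 → V/F = 0.377
Converged at V/F = 0.377.
Then V = V/F·F = 0.3769·433 = 163.2 mol/h and L = F − V = 269.8 mol/h.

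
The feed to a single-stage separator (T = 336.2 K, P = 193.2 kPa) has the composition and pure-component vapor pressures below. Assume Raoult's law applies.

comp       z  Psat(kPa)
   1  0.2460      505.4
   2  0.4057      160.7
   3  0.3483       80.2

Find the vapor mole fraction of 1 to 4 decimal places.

Raoult's law: Kᵢ = Pᵢˢᵃᵗ/P = Pᵢˢᵃᵗ/193.2.
  K_1 = 505.4/193.2 = 2.615942, K_2 = 160.7/193.2 = 0.831781, K_3 = 80.2/193.2 = 0.415114
Rachford–Rice: g(V/F) = Σ zᵢ(Kᵢ−1)/(1+V/F(Kᵢ−1)) = 0.
Check two-phase: ΣzᵢKᵢ = 1.1256 > 1 and Σzᵢ/Kᵢ = 1.4208 > 1, so g(0) = 0.1256 > 0 and g(1) = -0.4208 < 0.
Newton–Raphson from V/F = 0.64:
  V/F = 0.6400: g = -0.20666, g' = -0.4740 → V/F = 0.2040
  V/F = 0.2040: g = -0.00304, g' = -0.5292 → V/F = 0.1983
Converged at V/F = 0.1983.
Compositions from xᵢ = zᵢ/(1+V/F(Kᵢ−1)), yᵢ = Kᵢxᵢ:
  1: x = 0.1863, y = 0.4873
  2: x = 0.4197, y = 0.3491
  3: x = 0.3940, y = 0.1636

y_1 = 0.4873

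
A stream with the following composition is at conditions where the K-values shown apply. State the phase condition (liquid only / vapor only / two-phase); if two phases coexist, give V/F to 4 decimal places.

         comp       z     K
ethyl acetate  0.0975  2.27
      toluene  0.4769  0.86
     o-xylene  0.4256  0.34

ΣzᵢKᵢ = 0.7762; Σzᵢ/Kᵢ = 1.8493.
Since ΣzᵢKᵢ < 1 the mixture is below its bubble point — single liquid phase.

liquid only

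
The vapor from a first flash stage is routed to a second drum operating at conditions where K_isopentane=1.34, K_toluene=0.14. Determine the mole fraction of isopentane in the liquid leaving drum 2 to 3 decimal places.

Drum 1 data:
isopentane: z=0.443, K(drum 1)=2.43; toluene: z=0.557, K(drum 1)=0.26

Drum 1:
Rachford–Rice: g(ψ₁) = Σ zᵢ(Kᵢ−1)/(1+ψ₁(Kᵢ−1)) = 0.
Feasibility: ΣzᵢKᵢ = 1.221, Σzᵢ/Kᵢ = 2.325 — both > 1, two phases present.
Newton iteration, ψ₁⁰ = 0.5:
  ψ₁ = 0.500: g = -0.2849, g' = -1.076 → ψ₁ = 0.235
  ψ₁ = 0.235: g = -0.0251, g' = -0.954 → ψ₁ = 0.209
Converged at ψ₁ = 0.209.
Drum-1 compositions:
  isopentane: x = 0.341, y = 0.829
  toluene: x = 0.659, y = 0.171
Drum-2 feed = drum-1 vapor: z₂ = (0.8287, 0.1713).
Drum 2:
Binary case is linear: z₁(K₁−1)(1+ψ₂(K₂−1)) + z₂(K₂−1)(1+ψ₂(K₁−1)) = 0
⇒ ψ₂ = [z₁(K₁−1)+z₂(K₂−1)] / [−(K₁−1)(K₂−1)] = 0.1344/0.2924 = 0.460
  isopentane: x = 0.717, y = 0.960
  toluene: x = 0.283, y = 0.040

x_isopentane (drum 2) = 0.717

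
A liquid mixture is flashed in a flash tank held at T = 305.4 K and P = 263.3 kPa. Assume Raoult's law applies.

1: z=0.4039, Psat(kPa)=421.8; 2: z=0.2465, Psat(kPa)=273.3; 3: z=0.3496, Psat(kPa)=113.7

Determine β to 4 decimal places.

Raoult's law: Kᵢ = Pᵢˢᵃᵗ/P = Pᵢˢᵃᵗ/263.3.
  K_1 = 421.8/263.3 = 1.601975, K_2 = 273.3/263.3 = 1.037979, K_3 = 113.7/263.3 = 0.431827
Newton–Raphson from β = 0.5:
  β = 0.5000: g = -0.08138, g' = -0.3070 → β = 0.2349
  β = 0.2349: g = -0.00694, g' = -0.2630 → β = 0.2085
  β = 0.2085: g = -0.00003, g' = -0.2611 → β = 0.2084
Converged at β = 0.2084.

β = 0.2084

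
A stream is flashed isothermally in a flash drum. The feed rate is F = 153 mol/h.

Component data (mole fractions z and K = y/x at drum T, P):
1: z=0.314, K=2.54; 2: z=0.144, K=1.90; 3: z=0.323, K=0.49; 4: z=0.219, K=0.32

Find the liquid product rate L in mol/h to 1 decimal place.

Rachford–Rice: g(V/F) = Σ zᵢ(Kᵢ−1)/(1+V/F(Kᵢ−1)) = 0.
Feasibility: ΣzᵢKᵢ = 1.300, Σzᵢ/Kᵢ = 1.543 — both > 1, two phases present.
Iterate (Newton) starting at V/F = 0.61:
  V/F = 0.610: g = -0.1606, g' = -0.719 → V/F = 0.387
  V/F = 0.387: g = -0.0081, g' = -0.673 → V/F = 0.375
Converged at V/F = 0.375.
Then V = V/F·F = 0.3748·153 = 57.3 mol/h and L = F − V = 95.7 mol/h.

L = 95.7 mol/h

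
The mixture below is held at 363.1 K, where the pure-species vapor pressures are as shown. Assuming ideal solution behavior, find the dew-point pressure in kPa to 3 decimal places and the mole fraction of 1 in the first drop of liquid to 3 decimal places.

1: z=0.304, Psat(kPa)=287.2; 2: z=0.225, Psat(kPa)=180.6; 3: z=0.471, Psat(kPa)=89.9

At the dew point ψ → 1, so Σzᵢ/Kᵢ = 1 with Kᵢ = Pᵢˢᵃᵗ/P ⇒ 1/P = Σzᵢ/Pᵢˢᵃᵗ.
1/P = 0.304/287.2 + 0.225/180.6 + 0.471/89.9 = 0.007543 ⇒ P = 132.565 kPa
xᵢ = zᵢP/Pᵢˢᵃᵗ ⇒ x_1 = 0.304·132.565/287.2 = 0.140

Pdew = 132.565 kPa, x_1 = 0.140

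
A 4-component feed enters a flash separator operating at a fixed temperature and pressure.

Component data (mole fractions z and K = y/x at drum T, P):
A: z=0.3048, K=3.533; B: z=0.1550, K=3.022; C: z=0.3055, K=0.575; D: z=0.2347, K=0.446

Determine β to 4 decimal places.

β = 0.7165

Rachford–Rice: g(β) = Σ zᵢ(Kᵢ−1)/(1+β(Kᵢ−1)) = 0.
Check two-phase: ΣzᵢKᵢ = 1.8256 > 1 and Σzᵢ/Kᵢ = 1.1951 > 1, so g(0) = 0.8256 > 0 and g(1) = -0.1951 < 0.
Newton iteration, β⁰ = 0.5:
  β = 0.5000: g = 0.15177, g' = -0.7642 → β = 0.6986
  β = 0.6986: g = 0.01188, g' = -0.6672 → β = 0.7164
  β = 0.7164: g = 0.00002, g' = -0.6646 → β = 0.7165
Converged at β = 0.7165.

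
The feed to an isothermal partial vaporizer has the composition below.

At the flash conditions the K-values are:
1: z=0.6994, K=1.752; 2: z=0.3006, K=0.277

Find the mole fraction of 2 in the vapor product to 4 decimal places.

y_2 = 0.1412

Material balance + equilibrium reduce to Σ zᵢ(Kᵢ−1)/(1+ψ(Kᵢ−1)) = 0.
Check two-phase: ΣzᵢKᵢ = 1.3086 > 1 and Σzᵢ/Kᵢ = 1.4844 > 1, so g(0) = 0.3086 > 0 and g(1) = -0.4844 < 0.
Binary case is linear: z₁(K₁−1)(1+ψ(K₂−1)) + z₂(K₂−1)(1+ψ(K₁−1)) = 0
⇒ ψ = [z₁(K₁−1)+z₂(K₂−1)] / [−(K₁−1)(K₂−1)] = 0.30862/0.54370 = 0.5676
Compositions from xᵢ = zᵢ/(1+ψ(Kᵢ−1)), yᵢ = Kᵢxᵢ:
  1: x = 0.4902, y = 0.8588
  2: x = 0.5098, y = 0.1412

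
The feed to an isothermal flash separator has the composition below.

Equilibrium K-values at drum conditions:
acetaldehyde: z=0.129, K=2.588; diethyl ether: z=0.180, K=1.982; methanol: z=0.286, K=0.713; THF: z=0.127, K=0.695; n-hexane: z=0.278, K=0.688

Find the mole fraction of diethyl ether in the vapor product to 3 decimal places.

Rachford–Rice: g(ψ) = Σ zᵢ(Kᵢ−1)/(1+ψ(Kᵢ−1)) = 0.
g(0) = ΣzᵢKᵢ − 1 = 0.174 and g(1) = 1 − Σzᵢ/Kᵢ = -0.129, so a root lies in (0, 1).
Newton–Raphson from ψ = 0.5:
  ψ = 0.500: g = -0.0116, g' = -0.266 → ψ = 0.456
  ψ = 0.456: g = 0.0002, g' = -0.276 → ψ = 0.457
Converged at ψ = 0.457.
Compositions from xᵢ = zᵢ/(1+ψ(Kᵢ−1)), yᵢ = Kᵢxᵢ:
  acetaldehyde: x = 0.075, y = 0.193
  diethyl ether: x = 0.124, y = 0.246
  methanol: x = 0.329, y = 0.235
  THF: x = 0.148, y = 0.103
  n-hexane: x = 0.324, y = 0.223

y_diethyl ether = 0.246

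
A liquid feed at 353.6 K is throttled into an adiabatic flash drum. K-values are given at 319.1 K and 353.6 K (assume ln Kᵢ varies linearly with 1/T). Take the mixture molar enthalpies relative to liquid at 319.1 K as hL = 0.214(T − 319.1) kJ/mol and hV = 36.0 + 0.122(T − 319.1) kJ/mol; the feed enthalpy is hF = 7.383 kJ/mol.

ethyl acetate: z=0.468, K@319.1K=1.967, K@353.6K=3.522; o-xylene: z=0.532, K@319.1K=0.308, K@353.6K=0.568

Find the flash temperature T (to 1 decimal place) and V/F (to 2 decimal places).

T = 321.6 K, V/F = 0.19

Adiabatic flash: solve Rachford–Rice at each trial T, then check hF = ψ·hV(T) + (1−ψ)·hL(T).
  T = 319.1 K: K = (1.967, 0.308), RR gives ψ = 0.126, H_out = 4.541 kJ/mol
  T = 353.6 K: K = (3.522, 0.568), RR gives ψ = 0.872, H_out = 36.020 kJ/mol
  T = 336.4 K: K = (2.674, 0.425), RR gives ψ = 0.496, H_out = 20.785 kJ/mol
  T = 327.8 K: K = (2.305, 0.364), RR gives ψ = 0.328, H_out = 13.402 kJ/mol
  T = 323.5 K: K = (2.133, 0.335), RR gives ψ = 0.235, H_out = 9.300 kJ/mol
  T = 321.3 K: K = (2.049, 0.322), RR gives ψ = 0.183, H_out = 7.010 kJ/mol
  T = 322.4 K: K = (2.091, 0.328), RR gives ψ = 0.209, H_out = 8.175 kJ/mol
  T = 321.9 K: K = (2.072, 0.325), RR gives ψ = 0.197, H_out = 7.650 kJ/mol
Linear interpolation between T = 321.3 (H_out = 7.010) and T = 321.9 (H_out = 7.650) on hF = 7.383 gives T ≈ 321.6 K, at which ψ = 0.19.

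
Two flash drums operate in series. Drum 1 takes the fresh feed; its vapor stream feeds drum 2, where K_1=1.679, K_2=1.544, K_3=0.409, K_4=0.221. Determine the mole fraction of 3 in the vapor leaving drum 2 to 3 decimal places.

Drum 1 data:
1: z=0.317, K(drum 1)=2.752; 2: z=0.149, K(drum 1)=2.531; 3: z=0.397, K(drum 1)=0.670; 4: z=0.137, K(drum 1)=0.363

Drum 1:
Rachford–Rice: g(ψ₁) = Σ zᵢ(Kᵢ−1)/(1+ψ₁(Kᵢ−1)) = 0.
Feasibility: ΣzᵢKᵢ = 1.565, Σzᵢ/Kᵢ = 1.144 — both > 1, two phases present.
Newton iteration, ψ₁⁰ = 0.5:
  ψ₁ = 0.500: g = 0.1403, g' = -0.570 → ψ₁ = 0.746
  ψ₁ = 0.746: g = 0.0071, g' = -0.537 → ψ₁ = 0.759
Converged at ψ₁ = 0.759.
Drum-1 compositions:
  1: x = 0.136, y = 0.374
  2: x = 0.069, y = 0.174
  3: x = 0.530, y = 0.355
  4: x = 0.265, y = 0.096
Drum-2 feed = drum-1 vapor: z₂ = (0.3744, 0.1744, 0.3549, 0.0963).
Drum 2:
Let ψ₂ = V/F and solve Σ zᵢ(Kᵢ−1)/(1+ψ₂(Kᵢ−1)) = 0.
Feasibility: ΣzᵢKᵢ = 1.064, Σzᵢ/Kᵢ = 1.640 — both > 1, two phases present.
Newton iteration, ψ₂⁰ = 0.5:
  ψ₂ = 0.500: g = -0.1563, g' = -0.535 → ψ₂ = 0.208
  ψ₂ = 0.208: g = -0.0206, g' = -0.419 → ψ₂ = 0.158
Converged at ψ₂ = 0.158.
  1: x = 0.338, y = 0.568
  2: x = 0.161, y = 0.248
  3: x = 0.391, y = 0.160
  4: x = 0.110, y = 0.024

y_3 (drum 2) = 0.160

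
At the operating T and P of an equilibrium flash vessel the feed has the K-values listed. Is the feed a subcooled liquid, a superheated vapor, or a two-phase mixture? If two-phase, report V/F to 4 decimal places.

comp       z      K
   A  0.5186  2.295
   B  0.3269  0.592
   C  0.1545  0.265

ΣzᵢKᵢ = 1.4247; Σzᵢ/Kᵢ = 1.3612.
Both exceed 1, so a two-phase solution exists.
Rachford–Rice: g(ψ) = Σ zᵢ(Kᵢ−1)/(1+ψ(Kᵢ−1)) = 0.
Iterate (Newton) starting at ψ = 0.32:
  ψ = 0.3200: g = 0.17294, g' = -0.6494 → ψ = 0.5863
  ψ = 0.5863: g = 0.00689, g' = -0.6328 → ψ = 0.5972
  ψ = 0.5972: g = -0.00002, g' = -0.6368 → ψ = 0.5971
Converged at ψ = 0.5971.

two-phase, V/F = 0.5971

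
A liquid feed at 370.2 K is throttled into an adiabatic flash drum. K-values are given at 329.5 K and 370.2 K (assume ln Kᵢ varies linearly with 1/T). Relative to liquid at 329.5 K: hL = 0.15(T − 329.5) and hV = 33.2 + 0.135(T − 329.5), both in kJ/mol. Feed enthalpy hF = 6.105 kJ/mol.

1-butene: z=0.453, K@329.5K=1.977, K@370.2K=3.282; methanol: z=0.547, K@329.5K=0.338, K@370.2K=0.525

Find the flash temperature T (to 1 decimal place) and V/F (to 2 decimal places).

Adiabatic flash: solve Rachford–Rice at each trial T, then check hF = ψ·hV(T) + (1−ψ)·hL(T).
  T = 329.5 K: K = (1.977, 0.338), RR gives ψ = 0.124, H_out = 4.131 kJ/mol
  T = 370.2 K: K = (3.282, 0.525), RR gives ψ = 0.714, H_out = 29.373 kJ/mol
  T = 349.9 K: K = (2.587, 0.427), RR gives ψ = 0.446, H_out = 17.721 kJ/mol
  T = 339.7 K: K = (2.271, 0.381), RR gives ψ = 0.302, H_out = 11.495 kJ/mol
  T = 334.6 K: K = (2.121, 0.359), RR gives ψ = 0.219, H_out = 8.020 kJ/mol
  T = 332.1 K: K = (2.050, 0.349), RR gives ψ = 0.174, H_out = 6.176 kJ/mol
  T = 330.8 K: K = (2.013, 0.343), RR gives ψ = 0.150, H_out = 5.171 kJ/mol
Linear interpolation between T = 330.8 (H_out = 5.171) and T = 332.1 (H_out = 6.176) on hF = 6.105 gives T ≈ 332.0 K, at which ψ = 0.17.

T = 332.0 K, V/F = 0.17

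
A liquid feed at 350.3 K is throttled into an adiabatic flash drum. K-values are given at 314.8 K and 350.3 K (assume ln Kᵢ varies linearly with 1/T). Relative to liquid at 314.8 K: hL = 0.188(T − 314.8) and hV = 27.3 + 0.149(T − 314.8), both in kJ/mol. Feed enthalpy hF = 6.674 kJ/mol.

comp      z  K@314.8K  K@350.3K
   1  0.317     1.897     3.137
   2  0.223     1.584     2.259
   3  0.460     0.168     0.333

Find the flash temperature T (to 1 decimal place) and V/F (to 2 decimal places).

Adiabatic flash: solve Rachford–Rice at each trial T, then check hF = ψ·hV(T) + (1−ψ)·hL(T).
  T = 314.8 K: K = (1.897, 1.584, 0.168), RR gives ψ = 0.049, H_out = 1.338 kJ/mol
  T = 350.3 K: K = (3.137, 2.259, 0.333), RR gives ψ = 0.542, H_out = 20.726 kJ/mol
  T = 332.6 K: K = (2.474, 1.911, 0.241), RR gives ψ = 0.335, H_out = 12.269 kJ/mol
  T = 323.7 K: K = (2.174, 1.744, 0.202), RR gives ψ = 0.212, H_out = 7.379 kJ/mol
  T = 319.2 K: K = (2.031, 1.662, 0.184), RR gives ψ = 0.136, H_out = 4.525 kJ/mol
  T = 321.4 K: K = (2.101, 1.702, 0.193), RR gives ψ = 0.175, H_out = 5.963 kJ/mol
  T = 322.5 K: K = (2.136, 1.722, 0.197), RR gives ψ = 0.193, H_out = 6.650 kJ/mol
Linear interpolation between T = 322.5 (H_out = 6.650) and T = 323.7 (H_out = 7.379) on hF = 6.674 gives T ≈ 322.5 K, at which ψ = 0.19.

T = 322.5 K, V/F = 0.19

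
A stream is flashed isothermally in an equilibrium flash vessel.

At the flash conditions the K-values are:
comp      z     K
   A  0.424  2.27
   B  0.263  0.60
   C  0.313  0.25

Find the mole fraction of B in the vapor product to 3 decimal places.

y_B = 0.176

Material balance + equilibrium reduce to Σ zᵢ(Kᵢ−1)/(1+ψ(Kᵢ−1)) = 0.
Check two-phase: ΣzᵢKᵢ = 1.199 > 1 and Σzᵢ/Kᵢ = 1.877 > 1, so g(0) = 0.199 > 0 and g(1) = -0.877 < 0.
Iterate (Newton) starting at ψ = 0.49:
  ψ = 0.490: g = -0.1701, g' = -0.765 → ψ = 0.268
  ψ = 0.268: g = -0.0097, g' = -0.709 → ψ = 0.254
Converged at ψ = 0.254.
Compositions from xᵢ = zᵢ/(1+ψ(Kᵢ−1)), yᵢ = Kᵢxᵢ:
  A: x = 0.321, y = 0.728
  B: x = 0.293, y = 0.176
  C: x = 0.387, y = 0.097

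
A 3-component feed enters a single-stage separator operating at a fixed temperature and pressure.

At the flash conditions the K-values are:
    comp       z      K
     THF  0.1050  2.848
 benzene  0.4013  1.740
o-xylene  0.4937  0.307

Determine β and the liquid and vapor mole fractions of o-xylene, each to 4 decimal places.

Rachford–Rice: g(β) = Σ zᵢ(Kᵢ−1)/(1+β(Kᵢ−1)) = 0.
Feasibility: ΣzᵢKᵢ = 1.1489, Σzᵢ/Kᵢ = 1.8756 — both > 1, two phases present.
Newton iteration, β⁰ = 0.5:
  β = 0.5000: g = -0.20593, g' = -0.7691 → β = 0.2323
  β = 0.2323: g = -0.01859, g' = -0.6724 → β = 0.2046
  β = 0.2046: g = 0.00005, g' = -0.6765 → β = 0.2047
Converged at β = 0.2047.
Compositions from xᵢ = zᵢ/(1+β(Kᵢ−1)), yᵢ = Kᵢxᵢ:
  THF: x = 0.0762, y = 0.2170
  benzene: x = 0.3485, y = 0.6064
  o-xylene: x = 0.5753, y = 0.1766

β = 0.2047, x_o-xylene = 0.5753, y_o-xylene = 0.1766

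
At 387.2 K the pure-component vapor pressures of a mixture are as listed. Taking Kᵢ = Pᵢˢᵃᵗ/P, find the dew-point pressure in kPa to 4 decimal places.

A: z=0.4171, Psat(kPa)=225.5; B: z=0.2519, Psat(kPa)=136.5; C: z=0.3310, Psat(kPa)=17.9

At the dew point ψ → 1, so Σzᵢ/Kᵢ = 1 with Kᵢ = Pᵢˢᵃᵗ/P ⇒ 1/P = Σzᵢ/Pᵢˢᵃᵗ.
1/P = 0.4171/225.5 + 0.2519/136.5 + 0.3310/17.9 = 0.0221867 ⇒ P = 45.0720 kPa

Pdew = 45.0720 kPa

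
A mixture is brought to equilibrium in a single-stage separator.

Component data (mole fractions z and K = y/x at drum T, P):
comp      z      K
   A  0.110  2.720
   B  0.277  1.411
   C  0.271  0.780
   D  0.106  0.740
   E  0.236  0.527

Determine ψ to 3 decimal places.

ψ = 0.309

Material balance + equilibrium reduce to Σ zᵢ(Kᵢ−1)/(1+ψ(Kᵢ−1)) = 0.
Feasibility: ΣzᵢKᵢ = 1.104, Σzᵢ/Kᵢ = 1.175 — both > 1, two phases present.
Iterate (Newton) starting at ψ = 0.59:
  ψ = 0.590: g = -0.0704, g' = -0.239 → ψ = 0.296
  ψ = 0.296: g = 0.0034, g' = -0.275 → ψ = 0.309
Converged at ψ = 0.309.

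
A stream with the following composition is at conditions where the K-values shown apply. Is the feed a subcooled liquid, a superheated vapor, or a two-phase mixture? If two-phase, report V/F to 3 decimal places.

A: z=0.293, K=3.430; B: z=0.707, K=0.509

ΣzᵢKᵢ = 1.365; Σzᵢ/Kᵢ = 1.474.
Both exceed 1, so a two-phase solution exists.
Let ψ = V/F and solve Σ zᵢ(Kᵢ−1)/(1+ψ(Kᵢ−1)) = 0.
Iterate (Newton) starting at ψ = 0.5:
  ψ = 0.500: g = -0.1386, g' = -0.652 → ψ = 0.287
  ψ = 0.287: g = 0.0151, g' = -0.831 → ψ = 0.306
Converged at ψ = 0.306.

two-phase, V/F = 0.306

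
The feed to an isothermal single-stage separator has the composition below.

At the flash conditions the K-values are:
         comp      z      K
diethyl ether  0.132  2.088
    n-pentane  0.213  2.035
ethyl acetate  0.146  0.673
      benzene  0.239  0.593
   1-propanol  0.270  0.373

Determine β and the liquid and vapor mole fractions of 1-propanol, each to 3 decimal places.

β = 0.096, x_1-propanol = 0.287, y_1-propanol = 0.107

Let β = V/F and solve Σ zᵢ(Kᵢ−1)/(1+β(Kᵢ−1)) = 0.
g(0) = ΣzᵢKᵢ − 1 = 0.050 and g(1) = 1 − Σzᵢ/Kᵢ = -0.512, so a root lies in (0, 1).
Newton iteration, β⁰ = 0.5:
  β = 0.500: g = -0.1875, g' = -0.475 → β = 0.105
  β = 0.105: g = -0.0045, g' = -0.493 → β = 0.096
Converged at β = 0.096.
Compositions from xᵢ = zᵢ/(1+β(Kᵢ−1)), yᵢ = Kᵢxᵢ:
  diethyl ether: x = 0.120, y = 0.250
  n-pentane: x = 0.194, y = 0.394
  ethyl acetate: x = 0.151, y = 0.101
  benzene: x = 0.249, y = 0.147
  1-propanol: x = 0.287, y = 0.107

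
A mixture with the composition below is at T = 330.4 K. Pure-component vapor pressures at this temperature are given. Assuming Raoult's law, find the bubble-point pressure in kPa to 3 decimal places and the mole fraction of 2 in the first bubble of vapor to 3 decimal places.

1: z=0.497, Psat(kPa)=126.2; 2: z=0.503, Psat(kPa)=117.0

At the bubble point ψ → 0, so ΣzᵢKᵢ = 1 with Kᵢ = Pᵢˢᵃᵗ/P ⇒ P = ΣzᵢPᵢˢᵃᵗ.
P = 0.497·126.2 + 0.503·117.0 = 121.572 kPa
yᵢ = zᵢPᵢˢᵃᵗ/P ⇒ y_2 = 0.503·117.0/121.572 = 0.484

Pbub = 121.572 kPa, y_2 = 0.484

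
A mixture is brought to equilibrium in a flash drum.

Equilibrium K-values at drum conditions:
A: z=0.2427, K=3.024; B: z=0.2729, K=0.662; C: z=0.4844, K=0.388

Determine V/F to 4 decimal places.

V/F = 0.0971

Material balance + equilibrium reduce to Σ zᵢ(Kᵢ−1)/(1+V/F(Kᵢ−1)) = 0.
Feasibility: ΣzᵢKᵢ = 1.1025, Σzᵢ/Kᵢ = 1.7409 — both > 1, two phases present.
Newton–Raphson from V/F = 0.5:
  V/F = 0.5000: g = -0.29402, g' = -0.6674 → V/F = 0.0595
  V/F = 0.0595: g = 0.03665, g' = -1.0199 → V/F = 0.0954
  V/F = 0.0954: g = 0.00156, g' = -0.9363 → V/F = 0.0971
Converged at V/F = 0.0971.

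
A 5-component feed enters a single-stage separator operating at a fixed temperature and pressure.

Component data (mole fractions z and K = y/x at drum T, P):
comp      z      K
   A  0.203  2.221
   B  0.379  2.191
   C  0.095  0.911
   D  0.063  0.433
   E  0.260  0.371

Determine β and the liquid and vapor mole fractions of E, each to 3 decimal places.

Let β = V/F and solve Σ zᵢ(Kᵢ−1)/(1+β(Kᵢ−1)) = 0.
Check two-phase: ΣzᵢKᵢ = 1.492 > 1 and Σzᵢ/Kᵢ = 1.215 > 1, so g(0) = 0.492 > 0 and g(1) = -0.215 < 0.
Iterate (Newton) starting at β = 0.5:
  β = 0.500: g = 0.1395, g' = -0.587 → β = 0.738
  β = 0.738: g = -0.0049, g' = -0.655 → β = 0.730
Converged at β = 0.730.
Compositions from xᵢ = zᵢ/(1+β(Kᵢ−1)), yᵢ = Kᵢxᵢ:
  A: x = 0.107, y = 0.238
  B: x = 0.203, y = 0.444
  C: x = 0.102, y = 0.093
  D: x = 0.108, y = 0.047
  E: x = 0.481, y = 0.178

β = 0.730, x_E = 0.481, y_E = 0.178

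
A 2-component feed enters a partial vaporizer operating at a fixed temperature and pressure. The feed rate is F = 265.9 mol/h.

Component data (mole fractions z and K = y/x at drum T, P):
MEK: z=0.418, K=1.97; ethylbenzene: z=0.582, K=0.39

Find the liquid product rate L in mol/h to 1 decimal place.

L = 243.2 mol/h

Rachford–Rice: g(ψ) = Σ zᵢ(Kᵢ−1)/(1+ψ(Kᵢ−1)) = 0.
Feasibility: ΣzᵢKᵢ = 1.050, Σzᵢ/Kᵢ = 1.704 — both > 1, two phases present.
Newton iteration, ψ⁰ = 0.48:
  ψ = 0.480: g = -0.2254, g' = -0.616 → ψ = 0.114
  ψ = 0.114: g = -0.0166, g' = -0.569 → ψ = 0.085
Converged at ψ = 0.085.
Then V = ψ·F = 0.0852·265.9 = 22.7 mol/h and L = F − V = 243.2 mol/h.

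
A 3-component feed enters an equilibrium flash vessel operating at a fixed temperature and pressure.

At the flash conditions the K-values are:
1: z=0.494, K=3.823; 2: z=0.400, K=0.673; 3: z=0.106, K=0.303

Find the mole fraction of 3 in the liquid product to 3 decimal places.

x_3 = 0.292

Rachford–Rice: g(ψ) = Σ zᵢ(Kᵢ−1)/(1+ψ(Kᵢ−1)) = 0.
Check two-phase: ΣzᵢKᵢ = 2.190 > 1 and Σzᵢ/Kᵢ = 1.073 > 1, so g(0) = 1.190 > 0 and g(1) = -0.073 < 0.
Newton–Raphson from ψ = 0.42:
  ψ = 0.420: g = 0.3820, g' = -0.985 → ψ = 0.808
  ψ = 0.808: g = 0.0782, g' = -0.715 → ψ = 0.917
  ψ = 0.917: g = -0.0032, g' = -0.789 → ψ = 0.913
Converged at ψ = 0.913.
Compositions from xᵢ = zᵢ/(1+ψ(Kᵢ−1)), yᵢ = Kᵢxᵢ:
  1: x = 0.138, y = 0.528
  2: x = 0.570, y = 0.384
  3: x = 0.292, y = 0.088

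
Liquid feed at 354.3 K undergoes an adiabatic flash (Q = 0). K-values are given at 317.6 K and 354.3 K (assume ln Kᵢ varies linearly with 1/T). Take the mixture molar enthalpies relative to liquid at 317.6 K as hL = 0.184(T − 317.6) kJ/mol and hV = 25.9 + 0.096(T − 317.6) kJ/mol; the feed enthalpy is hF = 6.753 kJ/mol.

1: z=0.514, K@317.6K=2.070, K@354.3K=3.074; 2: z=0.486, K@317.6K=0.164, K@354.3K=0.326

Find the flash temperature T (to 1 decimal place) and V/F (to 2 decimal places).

T = 323.0 K, V/F = 0.23

Adiabatic flash: solve Rachford–Rice at each trial T, then check hF = ψ·hV(T) + (1−ψ)·hL(T).
  T = 317.6 K: K = (2.070, 0.164), RR gives ψ = 0.161, H_out = 4.160 kJ/mol
  T = 354.3 K: K = (3.074, 0.326), RR gives ψ = 0.528, H_out = 18.729 kJ/mol
  T = 336.0 K: K = (2.551, 0.236), RR gives ψ = 0.359, H_out = 12.110 kJ/mol
  T = 326.8 K: K = (2.305, 0.198), RR gives ψ = 0.268, H_out = 8.421 kJ/mol
  T = 322.2 K: K = (2.186, 0.180), RR gives ψ = 0.217, H_out = 6.385 kJ/mol
  T = 324.5 K: K = (2.245, 0.189), RR gives ψ = 0.243, H_out = 7.424 kJ/mol
Linear interpolation between T = 322.2 (H_out = 6.385) and T = 324.5 (H_out = 7.424) on hF = 6.753 gives T ≈ 323.0 K, at which ψ = 0.23.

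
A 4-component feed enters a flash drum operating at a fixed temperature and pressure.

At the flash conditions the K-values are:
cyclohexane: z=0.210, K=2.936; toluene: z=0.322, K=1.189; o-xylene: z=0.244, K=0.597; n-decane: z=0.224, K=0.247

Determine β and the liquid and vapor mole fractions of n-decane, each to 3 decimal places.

β = 0.275, x_n-decane = 0.282, y_n-decane = 0.070

Newton iteration, β⁰ = 0.54:
  β = 0.540: g = -0.1560, g' = -0.623 → β = 0.290
  β = 0.290: g = -0.0089, g' = -0.592 → β = 0.275
Converged at β = 0.275.
Compositions from xᵢ = zᵢ/(1+β(Kᵢ−1)), yᵢ = Kᵢxᵢ:
  cyclohexane: x = 0.137, y = 0.402
  toluene: x = 0.306, y = 0.364
  o-xylene: x = 0.274, y = 0.164
  n-decane: x = 0.282, y = 0.070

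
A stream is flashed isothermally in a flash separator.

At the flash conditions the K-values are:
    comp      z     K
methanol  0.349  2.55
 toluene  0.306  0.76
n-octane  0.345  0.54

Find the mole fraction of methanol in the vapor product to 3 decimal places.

Iterate (Newton) starting at β = 0.5:
  β = 0.500: g = 0.0152, g' = -0.412 → β = 0.537
Converged at β = 0.537.
Compositions from xᵢ = zᵢ/(1+β(Kᵢ−1)), yᵢ = Kᵢxᵢ:
  methanol: x = 0.190, y = 0.486
  toluene: x = 0.351, y = 0.267
  n-octane: x = 0.458, y = 0.247

y_methanol = 0.486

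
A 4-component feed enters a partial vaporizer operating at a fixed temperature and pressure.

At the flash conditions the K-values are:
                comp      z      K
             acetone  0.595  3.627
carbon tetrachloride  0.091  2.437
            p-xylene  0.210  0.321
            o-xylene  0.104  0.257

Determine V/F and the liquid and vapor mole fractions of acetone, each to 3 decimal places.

V/F = 0.847, x_acetone = 0.185, y_acetone = 0.669

Material balance + equilibrium reduce to Σ zᵢ(Kᵢ−1)/(1+V/F(Kᵢ−1)) = 0.
Feasibility: ΣzᵢKᵢ = 2.474, Σzᵢ/Kᵢ = 1.260 — both > 1, two phases present.
Iterate (Newton) starting at V/F = 0.7:
  V/F = 0.700: g = 0.1830, g' = -1.157 → V/F = 0.858
  V/F = 0.858: g = -0.0161, g' = -1.419 → V/F = 0.847
Converged at V/F = 0.847.
Compositions from xᵢ = zᵢ/(1+V/F(Kᵢ−1)), yᵢ = Kᵢxᵢ:
  acetone: x = 0.185, y = 0.669
  carbon tetrachloride: x = 0.041, y = 0.100
  p-xylene: x = 0.494, y = 0.159
  o-xylene: x = 0.280, y = 0.072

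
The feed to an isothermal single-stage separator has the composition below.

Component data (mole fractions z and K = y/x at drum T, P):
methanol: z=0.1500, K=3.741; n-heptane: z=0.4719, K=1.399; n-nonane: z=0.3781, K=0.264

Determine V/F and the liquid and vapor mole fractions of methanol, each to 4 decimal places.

V/F = 0.3503, x_methanol = 0.0765, y_methanol = 0.2863

Newton iteration, V/F⁰ = 0.5:
  V/F = 0.5000: g = -0.10990, g' = -0.7655 → V/F = 0.3564
  V/F = 0.3564: g = -0.00444, g' = -0.7223 → V/F = 0.3503
Converged at V/F = 0.3503.
Compositions from xᵢ = zᵢ/(1+V/F(Kᵢ−1)), yᵢ = Kᵢxᵢ:
  methanol: x = 0.0765, y = 0.2863
  n-heptane: x = 0.4140, y = 0.5792
  n-nonane: x = 0.5094, y = 0.1345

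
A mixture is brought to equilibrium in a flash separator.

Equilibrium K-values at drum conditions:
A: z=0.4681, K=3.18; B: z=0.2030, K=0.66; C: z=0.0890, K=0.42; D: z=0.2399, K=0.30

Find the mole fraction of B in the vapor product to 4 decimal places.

y_B = 0.1672

Material balance + equilibrium reduce to Σ zᵢ(Kᵢ−1)/(1+V/F(Kᵢ−1)) = 0.
Feasibility: ΣzᵢKᵢ = 1.7319, Σzᵢ/Kᵢ = 1.4663 — both > 1, two phases present.
Newton–Raphson from V/F = 0.68:
  V/F = 0.6800: g = -0.08441, g' = -0.9105 → V/F = 0.5873
  V/F = 0.5873: g = -0.00217, g' = -0.8723 → V/F = 0.5848
Converged at V/F = 0.5848.
Compositions from xᵢ = zᵢ/(1+V/F(Kᵢ−1)), yᵢ = Kᵢxᵢ:
  A: x = 0.2058, y = 0.6544
  B: x = 0.2534, y = 0.1672
  C: x = 0.1347, y = 0.0566
  D: x = 0.4062, y = 0.1219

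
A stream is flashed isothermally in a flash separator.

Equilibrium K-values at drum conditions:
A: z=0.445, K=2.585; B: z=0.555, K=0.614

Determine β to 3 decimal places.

β = 0.803

Material balance + equilibrium reduce to Σ zᵢ(Kᵢ−1)/(1+β(Kᵢ−1)) = 0.
Check two-phase: ΣzᵢKᵢ = 1.491 > 1 and Σzᵢ/Kᵢ = 1.076 > 1, so g(0) = 0.491 > 0 and g(1) = -0.076 < 0.
Binary case is linear: z₁(K₁−1)(1+β(K₂−1)) + z₂(K₂−1)(1+β(K₁−1)) = 0
⇒ β = [z₁(K₁−1)+z₂(K₂−1)] / [−(K₁−1)(K₂−1)] = 0.4911/0.6118 = 0.803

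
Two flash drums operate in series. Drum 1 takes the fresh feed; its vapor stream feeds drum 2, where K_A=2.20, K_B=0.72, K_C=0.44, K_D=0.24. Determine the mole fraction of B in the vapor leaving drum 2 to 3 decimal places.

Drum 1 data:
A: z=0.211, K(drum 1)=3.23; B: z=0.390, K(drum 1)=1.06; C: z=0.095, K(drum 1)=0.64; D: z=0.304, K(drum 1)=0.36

y_B (drum 2) = 0.324

Drum 1:
Let ψ₁ = V/F and solve Σ zᵢ(Kᵢ−1)/(1+ψ₁(Kᵢ−1)) = 0.
Check two-phase: ΣzᵢKᵢ = 1.265 > 1 and Σzᵢ/Kᵢ = 1.426 > 1, so g(0) = 0.265 > 0 and g(1) = -0.426 < 0.
Newton iteration, ψ₁⁰ = 0.32:
  ψ₁ = 0.320: g = 0.0142, g' = -0.571 → ψ₁ = 0.345
Converged at ψ₁ = 0.345.
Drum-1 compositions:
  A: x = 0.119, y = 0.385
  B: x = 0.382, y = 0.405
  C: x = 0.108, y = 0.069
  D: x = 0.390, y = 0.140
Drum-2 feed = drum-1 vapor: z₂ = (0.3851, 0.4050, 0.0694, 0.1405).
Drum 2:
Let ψ₂ = V/F and solve Σ zᵢ(Kᵢ−1)/(1+ψ₂(Kᵢ−1)) = 0.
Check two-phase: ΣzᵢKᵢ = 1.203 > 1 and Σzᵢ/Kᵢ = 1.481 > 1, so g(0) = 0.203 > 0 and g(1) = -0.481 < 0.
Newton iteration, ψ₂⁰ = 0.48:
  ψ₂ = 0.480: g = -0.0590, g' = -0.507 → ψ₂ = 0.364
  ψ₂ = 0.364: g = -0.0009, g' = -0.497 → ψ₂ = 0.362
Converged at ψ₂ = 0.362.
  A: x = 0.269, y = 0.591
  B: x = 0.451, y = 0.324
  C: x = 0.087, y = 0.038
  D: x = 0.194, y = 0.047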